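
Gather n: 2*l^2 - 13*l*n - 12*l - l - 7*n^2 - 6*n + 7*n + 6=2*l^2 - 13*l - 7*n^2 + n*(1 - 13*l) + 6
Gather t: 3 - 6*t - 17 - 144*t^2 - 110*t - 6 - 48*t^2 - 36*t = -192*t^2 - 152*t - 20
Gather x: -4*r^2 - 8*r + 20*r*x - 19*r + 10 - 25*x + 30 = -4*r^2 - 27*r + x*(20*r - 25) + 40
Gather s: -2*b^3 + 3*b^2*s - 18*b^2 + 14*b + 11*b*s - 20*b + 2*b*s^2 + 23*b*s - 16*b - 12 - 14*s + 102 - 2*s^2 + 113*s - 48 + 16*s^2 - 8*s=-2*b^3 - 18*b^2 - 22*b + s^2*(2*b + 14) + s*(3*b^2 + 34*b + 91) + 42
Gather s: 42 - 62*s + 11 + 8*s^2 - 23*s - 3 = 8*s^2 - 85*s + 50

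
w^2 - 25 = (w - 5)*(w + 5)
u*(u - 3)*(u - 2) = u^3 - 5*u^2 + 6*u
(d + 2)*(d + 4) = d^2 + 6*d + 8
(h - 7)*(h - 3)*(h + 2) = h^3 - 8*h^2 + h + 42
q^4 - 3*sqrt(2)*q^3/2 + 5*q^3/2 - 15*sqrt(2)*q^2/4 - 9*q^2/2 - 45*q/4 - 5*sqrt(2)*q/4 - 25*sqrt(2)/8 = (q + 5/2)*(q - 5*sqrt(2)/2)*(q + sqrt(2)/2)^2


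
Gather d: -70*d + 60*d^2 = 60*d^2 - 70*d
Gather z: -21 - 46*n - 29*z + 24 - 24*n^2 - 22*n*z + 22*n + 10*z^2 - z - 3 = -24*n^2 - 24*n + 10*z^2 + z*(-22*n - 30)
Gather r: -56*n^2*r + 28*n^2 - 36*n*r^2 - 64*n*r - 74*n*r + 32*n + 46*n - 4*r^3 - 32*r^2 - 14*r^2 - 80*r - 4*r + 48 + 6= 28*n^2 + 78*n - 4*r^3 + r^2*(-36*n - 46) + r*(-56*n^2 - 138*n - 84) + 54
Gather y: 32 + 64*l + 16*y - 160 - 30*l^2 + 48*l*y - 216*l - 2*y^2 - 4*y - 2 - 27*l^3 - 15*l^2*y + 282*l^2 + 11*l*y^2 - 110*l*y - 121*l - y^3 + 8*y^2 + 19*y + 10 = -27*l^3 + 252*l^2 - 273*l - y^3 + y^2*(11*l + 6) + y*(-15*l^2 - 62*l + 31) - 120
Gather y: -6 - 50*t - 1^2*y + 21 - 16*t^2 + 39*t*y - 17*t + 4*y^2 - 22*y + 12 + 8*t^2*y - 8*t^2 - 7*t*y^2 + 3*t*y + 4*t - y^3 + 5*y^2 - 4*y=-24*t^2 - 63*t - y^3 + y^2*(9 - 7*t) + y*(8*t^2 + 42*t - 27) + 27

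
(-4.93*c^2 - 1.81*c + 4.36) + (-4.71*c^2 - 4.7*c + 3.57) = -9.64*c^2 - 6.51*c + 7.93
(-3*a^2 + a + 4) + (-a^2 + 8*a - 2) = -4*a^2 + 9*a + 2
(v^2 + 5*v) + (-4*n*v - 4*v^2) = -4*n*v - 3*v^2 + 5*v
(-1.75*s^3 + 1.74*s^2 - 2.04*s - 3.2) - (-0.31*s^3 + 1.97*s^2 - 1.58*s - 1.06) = -1.44*s^3 - 0.23*s^2 - 0.46*s - 2.14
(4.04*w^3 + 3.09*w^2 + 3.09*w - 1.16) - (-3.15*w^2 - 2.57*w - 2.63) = 4.04*w^3 + 6.24*w^2 + 5.66*w + 1.47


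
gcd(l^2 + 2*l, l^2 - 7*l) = l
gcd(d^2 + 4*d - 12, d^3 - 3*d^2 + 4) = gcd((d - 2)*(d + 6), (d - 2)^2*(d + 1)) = d - 2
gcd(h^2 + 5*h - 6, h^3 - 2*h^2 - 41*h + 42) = h^2 + 5*h - 6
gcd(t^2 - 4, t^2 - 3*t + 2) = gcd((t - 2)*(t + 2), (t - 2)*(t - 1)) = t - 2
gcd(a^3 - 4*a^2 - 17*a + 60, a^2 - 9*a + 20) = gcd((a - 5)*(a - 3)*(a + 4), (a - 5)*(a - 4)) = a - 5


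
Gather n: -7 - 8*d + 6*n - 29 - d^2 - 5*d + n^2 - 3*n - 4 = -d^2 - 13*d + n^2 + 3*n - 40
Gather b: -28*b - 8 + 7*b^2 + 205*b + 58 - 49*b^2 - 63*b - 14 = -42*b^2 + 114*b + 36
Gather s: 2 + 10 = 12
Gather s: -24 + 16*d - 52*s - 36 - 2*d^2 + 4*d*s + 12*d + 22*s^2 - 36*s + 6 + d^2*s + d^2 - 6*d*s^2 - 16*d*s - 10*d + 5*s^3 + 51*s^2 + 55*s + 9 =-d^2 + 18*d + 5*s^3 + s^2*(73 - 6*d) + s*(d^2 - 12*d - 33) - 45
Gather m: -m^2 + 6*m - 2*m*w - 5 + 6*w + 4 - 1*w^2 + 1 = -m^2 + m*(6 - 2*w) - w^2 + 6*w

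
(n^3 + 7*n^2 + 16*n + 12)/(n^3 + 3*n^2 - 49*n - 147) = (n^2 + 4*n + 4)/(n^2 - 49)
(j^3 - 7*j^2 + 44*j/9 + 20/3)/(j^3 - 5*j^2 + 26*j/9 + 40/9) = (j - 6)/(j - 4)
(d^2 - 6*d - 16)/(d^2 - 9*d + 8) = (d + 2)/(d - 1)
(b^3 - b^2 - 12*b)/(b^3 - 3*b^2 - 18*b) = (b - 4)/(b - 6)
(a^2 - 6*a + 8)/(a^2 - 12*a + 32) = (a - 2)/(a - 8)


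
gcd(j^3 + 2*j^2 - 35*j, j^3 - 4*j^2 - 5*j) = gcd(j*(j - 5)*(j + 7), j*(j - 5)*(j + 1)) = j^2 - 5*j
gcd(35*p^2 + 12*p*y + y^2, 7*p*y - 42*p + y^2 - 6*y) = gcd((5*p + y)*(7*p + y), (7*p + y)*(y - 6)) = 7*p + y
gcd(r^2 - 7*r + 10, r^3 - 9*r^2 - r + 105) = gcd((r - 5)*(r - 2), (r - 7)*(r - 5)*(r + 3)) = r - 5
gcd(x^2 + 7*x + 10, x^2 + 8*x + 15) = x + 5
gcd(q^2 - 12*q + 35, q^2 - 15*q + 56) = q - 7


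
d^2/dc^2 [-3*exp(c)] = -3*exp(c)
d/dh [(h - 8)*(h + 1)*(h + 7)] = 3*h^2 - 57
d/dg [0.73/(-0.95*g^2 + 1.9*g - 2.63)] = 1.387*(g - 1)/(0.95*g^2 - 1.9*g + 2.63)^2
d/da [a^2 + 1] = 2*a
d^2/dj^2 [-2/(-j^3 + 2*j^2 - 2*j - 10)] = 4*((2 - 3*j)*(j^3 - 2*j^2 + 2*j + 10) + (3*j^2 - 4*j + 2)^2)/(j^3 - 2*j^2 + 2*j + 10)^3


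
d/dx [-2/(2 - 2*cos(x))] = sin(x)/(cos(x) - 1)^2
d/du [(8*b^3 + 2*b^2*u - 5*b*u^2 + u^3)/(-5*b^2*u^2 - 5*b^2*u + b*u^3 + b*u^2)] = (u*(-2*b^2 + 10*b*u - 3*u^2)*(5*b*u + 5*b - u^2 - u) + (8*b^3 + 2*b^2*u - 5*b*u^2 + u^3)*(10*b*u + 5*b - 3*u^2 - 2*u))/(b*u^2*(5*b*u + 5*b - u^2 - u)^2)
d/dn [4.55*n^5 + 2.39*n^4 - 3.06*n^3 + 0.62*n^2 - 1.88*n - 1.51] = 22.75*n^4 + 9.56*n^3 - 9.18*n^2 + 1.24*n - 1.88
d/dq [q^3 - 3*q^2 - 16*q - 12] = 3*q^2 - 6*q - 16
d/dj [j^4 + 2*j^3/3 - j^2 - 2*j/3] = 4*j^3 + 2*j^2 - 2*j - 2/3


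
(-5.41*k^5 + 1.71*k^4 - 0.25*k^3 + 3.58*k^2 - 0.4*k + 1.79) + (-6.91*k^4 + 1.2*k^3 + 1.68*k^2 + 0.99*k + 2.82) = -5.41*k^5 - 5.2*k^4 + 0.95*k^3 + 5.26*k^2 + 0.59*k + 4.61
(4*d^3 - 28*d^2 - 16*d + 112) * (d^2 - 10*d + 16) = 4*d^5 - 68*d^4 + 328*d^3 - 176*d^2 - 1376*d + 1792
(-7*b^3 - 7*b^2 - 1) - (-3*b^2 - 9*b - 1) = -7*b^3 - 4*b^2 + 9*b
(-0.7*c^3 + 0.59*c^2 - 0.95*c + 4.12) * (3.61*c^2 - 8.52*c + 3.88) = -2.527*c^5 + 8.0939*c^4 - 11.1723*c^3 + 25.2564*c^2 - 38.7884*c + 15.9856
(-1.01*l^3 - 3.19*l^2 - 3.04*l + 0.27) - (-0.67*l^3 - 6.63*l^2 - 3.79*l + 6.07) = -0.34*l^3 + 3.44*l^2 + 0.75*l - 5.8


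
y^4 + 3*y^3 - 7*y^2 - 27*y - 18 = (y - 3)*(y + 1)*(y + 2)*(y + 3)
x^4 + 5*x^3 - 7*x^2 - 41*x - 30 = (x - 3)*(x + 1)*(x + 2)*(x + 5)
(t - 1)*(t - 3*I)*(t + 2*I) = t^3 - t^2 - I*t^2 + 6*t + I*t - 6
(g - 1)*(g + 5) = g^2 + 4*g - 5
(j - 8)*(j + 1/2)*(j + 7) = j^3 - j^2/2 - 113*j/2 - 28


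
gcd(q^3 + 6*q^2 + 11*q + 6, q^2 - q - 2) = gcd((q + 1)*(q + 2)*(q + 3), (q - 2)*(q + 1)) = q + 1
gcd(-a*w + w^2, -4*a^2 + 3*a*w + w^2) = -a + w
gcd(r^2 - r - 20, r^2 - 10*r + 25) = r - 5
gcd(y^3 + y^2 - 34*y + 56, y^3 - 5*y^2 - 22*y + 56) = y - 2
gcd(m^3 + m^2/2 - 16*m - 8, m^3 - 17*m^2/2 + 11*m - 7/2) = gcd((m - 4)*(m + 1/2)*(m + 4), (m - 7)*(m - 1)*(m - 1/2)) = 1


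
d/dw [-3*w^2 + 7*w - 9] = 7 - 6*w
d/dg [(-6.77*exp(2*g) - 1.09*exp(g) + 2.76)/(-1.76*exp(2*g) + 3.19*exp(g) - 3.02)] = (-23.5147*exp(2*g) + 50.606*exp(g) - 5.5126)*exp(g)/(3.0976*exp(4*g) - 11.2288*exp(3*g) + 20.8065*exp(2*g) - 19.2676*exp(g) + 9.1204)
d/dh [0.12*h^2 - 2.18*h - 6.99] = 0.24*h - 2.18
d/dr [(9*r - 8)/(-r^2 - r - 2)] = (-9*r^2 - 9*r + (2*r + 1)*(9*r - 8) - 18)/(r^2 + r + 2)^2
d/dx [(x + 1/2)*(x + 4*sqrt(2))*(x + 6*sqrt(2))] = 3*x^2 + x + 20*sqrt(2)*x + 5*sqrt(2) + 48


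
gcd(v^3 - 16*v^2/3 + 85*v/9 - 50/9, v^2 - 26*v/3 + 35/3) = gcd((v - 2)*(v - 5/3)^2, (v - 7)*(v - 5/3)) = v - 5/3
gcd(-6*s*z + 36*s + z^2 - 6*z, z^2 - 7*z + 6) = z - 6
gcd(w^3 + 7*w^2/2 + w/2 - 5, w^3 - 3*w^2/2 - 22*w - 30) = w^2 + 9*w/2 + 5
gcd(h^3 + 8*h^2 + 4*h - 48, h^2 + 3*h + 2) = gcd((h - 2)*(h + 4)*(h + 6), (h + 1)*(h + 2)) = 1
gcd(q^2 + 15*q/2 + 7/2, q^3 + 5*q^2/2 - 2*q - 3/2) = q + 1/2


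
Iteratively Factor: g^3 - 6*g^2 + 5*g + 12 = (g + 1)*(g^2 - 7*g + 12) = (g - 4)*(g + 1)*(g - 3)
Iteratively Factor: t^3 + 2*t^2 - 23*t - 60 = (t + 3)*(t^2 - t - 20) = (t - 5)*(t + 3)*(t + 4)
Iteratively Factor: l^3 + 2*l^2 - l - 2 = (l + 1)*(l^2 + l - 2) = (l + 1)*(l + 2)*(l - 1)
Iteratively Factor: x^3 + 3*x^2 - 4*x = (x)*(x^2 + 3*x - 4) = x*(x - 1)*(x + 4)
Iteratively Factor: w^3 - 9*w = (w)*(w^2 - 9) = w*(w + 3)*(w - 3)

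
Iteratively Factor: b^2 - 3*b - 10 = (b - 5)*(b + 2)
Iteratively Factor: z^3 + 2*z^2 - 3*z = (z)*(z^2 + 2*z - 3) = z*(z - 1)*(z + 3)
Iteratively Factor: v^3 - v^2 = (v)*(v^2 - v) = v^2*(v - 1)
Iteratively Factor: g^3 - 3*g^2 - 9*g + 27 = (g - 3)*(g^2 - 9) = (g - 3)^2*(g + 3)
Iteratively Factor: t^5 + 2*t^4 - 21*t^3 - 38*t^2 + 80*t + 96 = (t - 2)*(t^4 + 4*t^3 - 13*t^2 - 64*t - 48) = (t - 2)*(t + 1)*(t^3 + 3*t^2 - 16*t - 48) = (t - 2)*(t + 1)*(t + 3)*(t^2 - 16) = (t - 4)*(t - 2)*(t + 1)*(t + 3)*(t + 4)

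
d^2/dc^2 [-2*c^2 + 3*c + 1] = -4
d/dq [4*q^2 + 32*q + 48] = 8*q + 32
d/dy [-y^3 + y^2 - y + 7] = -3*y^2 + 2*y - 1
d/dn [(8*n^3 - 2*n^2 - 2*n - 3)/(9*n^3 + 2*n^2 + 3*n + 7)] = (34*n^4 + 84*n^3 + 247*n^2 - 16*n - 5)/(81*n^6 + 36*n^5 + 58*n^4 + 138*n^3 + 37*n^2 + 42*n + 49)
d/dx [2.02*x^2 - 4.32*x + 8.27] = 4.04*x - 4.32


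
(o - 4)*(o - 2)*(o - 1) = o^3 - 7*o^2 + 14*o - 8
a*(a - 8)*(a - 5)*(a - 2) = a^4 - 15*a^3 + 66*a^2 - 80*a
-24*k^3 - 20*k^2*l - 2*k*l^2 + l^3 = (-6*k + l)*(2*k + l)^2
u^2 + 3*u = u*(u + 3)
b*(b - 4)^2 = b^3 - 8*b^2 + 16*b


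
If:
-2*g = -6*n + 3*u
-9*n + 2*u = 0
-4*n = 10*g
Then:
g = 0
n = 0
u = 0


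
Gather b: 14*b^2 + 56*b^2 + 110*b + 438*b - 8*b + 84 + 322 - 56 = 70*b^2 + 540*b + 350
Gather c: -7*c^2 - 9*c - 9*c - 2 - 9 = -7*c^2 - 18*c - 11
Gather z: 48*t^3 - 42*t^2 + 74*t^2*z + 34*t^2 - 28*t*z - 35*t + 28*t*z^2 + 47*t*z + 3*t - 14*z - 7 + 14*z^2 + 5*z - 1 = 48*t^3 - 8*t^2 - 32*t + z^2*(28*t + 14) + z*(74*t^2 + 19*t - 9) - 8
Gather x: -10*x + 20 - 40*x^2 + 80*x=-40*x^2 + 70*x + 20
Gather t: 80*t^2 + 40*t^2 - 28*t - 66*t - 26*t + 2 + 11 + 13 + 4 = 120*t^2 - 120*t + 30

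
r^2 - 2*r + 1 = (r - 1)^2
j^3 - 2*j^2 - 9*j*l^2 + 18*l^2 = (j - 2)*(j - 3*l)*(j + 3*l)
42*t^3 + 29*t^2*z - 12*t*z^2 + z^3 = (-7*t + z)*(-6*t + z)*(t + z)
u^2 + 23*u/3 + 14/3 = (u + 2/3)*(u + 7)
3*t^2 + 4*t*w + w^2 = (t + w)*(3*t + w)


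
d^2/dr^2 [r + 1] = 0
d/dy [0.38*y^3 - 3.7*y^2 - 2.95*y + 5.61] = 1.14*y^2 - 7.4*y - 2.95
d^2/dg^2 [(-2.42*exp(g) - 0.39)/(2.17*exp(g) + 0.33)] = (-7.105427357601e-15*exp(2*g) - 0.103509000000001*exp(g) + 0.0157410000000001)*exp(g)/(10.218313*exp(3*g) + 4.661811*exp(2*g) + 0.708939*exp(g) + 0.035937)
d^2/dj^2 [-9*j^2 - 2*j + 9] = -18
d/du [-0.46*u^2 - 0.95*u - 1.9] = -0.92*u - 0.95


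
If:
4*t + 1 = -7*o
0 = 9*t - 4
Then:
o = -25/63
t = 4/9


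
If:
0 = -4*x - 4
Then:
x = -1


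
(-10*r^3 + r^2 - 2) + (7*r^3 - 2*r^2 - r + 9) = -3*r^3 - r^2 - r + 7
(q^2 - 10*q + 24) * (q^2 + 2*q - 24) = q^4 - 8*q^3 - 20*q^2 + 288*q - 576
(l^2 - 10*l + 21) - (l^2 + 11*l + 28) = -21*l - 7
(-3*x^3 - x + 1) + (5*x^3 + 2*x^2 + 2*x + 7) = 2*x^3 + 2*x^2 + x + 8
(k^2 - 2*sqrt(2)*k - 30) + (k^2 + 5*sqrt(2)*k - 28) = 2*k^2 + 3*sqrt(2)*k - 58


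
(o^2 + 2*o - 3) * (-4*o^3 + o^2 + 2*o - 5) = -4*o^5 - 7*o^4 + 16*o^3 - 4*o^2 - 16*o + 15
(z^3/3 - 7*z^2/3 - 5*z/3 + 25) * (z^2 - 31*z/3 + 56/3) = z^5/3 - 52*z^4/9 + 86*z^3/3 - 4*z^2/3 - 2605*z/9 + 1400/3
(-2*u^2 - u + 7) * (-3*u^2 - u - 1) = 6*u^4 + 5*u^3 - 18*u^2 - 6*u - 7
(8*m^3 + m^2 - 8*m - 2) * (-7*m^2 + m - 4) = -56*m^5 + m^4 + 25*m^3 + 2*m^2 + 30*m + 8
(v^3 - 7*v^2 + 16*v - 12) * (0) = 0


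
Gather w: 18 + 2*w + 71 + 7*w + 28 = 9*w + 117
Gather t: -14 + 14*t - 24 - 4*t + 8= 10*t - 30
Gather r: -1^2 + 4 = 3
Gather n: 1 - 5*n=1 - 5*n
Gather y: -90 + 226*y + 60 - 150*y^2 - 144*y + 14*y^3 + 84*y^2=14*y^3 - 66*y^2 + 82*y - 30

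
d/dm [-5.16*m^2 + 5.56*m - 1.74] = 5.56 - 10.32*m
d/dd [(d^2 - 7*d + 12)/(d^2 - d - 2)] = 2*(3*d^2 - 14*d + 13)/(d^4 - 2*d^3 - 3*d^2 + 4*d + 4)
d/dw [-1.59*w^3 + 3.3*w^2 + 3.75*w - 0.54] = -4.77*w^2 + 6.6*w + 3.75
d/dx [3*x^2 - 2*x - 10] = 6*x - 2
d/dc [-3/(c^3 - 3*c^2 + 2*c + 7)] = 3*(3*c^2 - 6*c + 2)/(c^3 - 3*c^2 + 2*c + 7)^2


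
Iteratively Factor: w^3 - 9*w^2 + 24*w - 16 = (w - 1)*(w^2 - 8*w + 16) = (w - 4)*(w - 1)*(w - 4)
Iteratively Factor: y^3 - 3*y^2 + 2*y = (y)*(y^2 - 3*y + 2) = y*(y - 2)*(y - 1)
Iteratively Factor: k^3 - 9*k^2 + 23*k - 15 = (k - 1)*(k^2 - 8*k + 15) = (k - 3)*(k - 1)*(k - 5)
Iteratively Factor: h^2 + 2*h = (h)*(h + 2)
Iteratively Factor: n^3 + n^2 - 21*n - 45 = (n + 3)*(n^2 - 2*n - 15) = (n + 3)^2*(n - 5)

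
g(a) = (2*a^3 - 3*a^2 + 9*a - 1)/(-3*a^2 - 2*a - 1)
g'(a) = (6*a + 2)*(2*a^3 - 3*a^2 + 9*a - 1)/(-3*a^2 - 2*a - 1)^2 + (6*a^2 - 6*a + 9)/(-3*a^2 - 2*a - 1) = (-6*a^4 - 8*a^3 + 27*a^2 - 11)/(9*a^4 + 12*a^3 + 10*a^2 + 4*a + 1)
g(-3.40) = 5.02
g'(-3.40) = -0.22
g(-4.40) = 5.35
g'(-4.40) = -0.42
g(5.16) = -2.64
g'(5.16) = -0.56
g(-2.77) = 4.95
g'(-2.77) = 0.04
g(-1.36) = 6.22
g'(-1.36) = 2.63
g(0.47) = -1.07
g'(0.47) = -0.91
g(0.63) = -1.15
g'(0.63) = -0.27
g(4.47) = -2.26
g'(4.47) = -0.53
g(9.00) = -4.94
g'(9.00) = -0.63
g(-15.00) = 11.70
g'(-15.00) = -0.65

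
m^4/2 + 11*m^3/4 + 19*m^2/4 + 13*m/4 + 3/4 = (m/2 + 1/2)*(m + 1/2)*(m + 1)*(m + 3)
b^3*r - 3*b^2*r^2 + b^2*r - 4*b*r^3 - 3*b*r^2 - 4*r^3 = (b - 4*r)*(b + r)*(b*r + r)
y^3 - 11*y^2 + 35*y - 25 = (y - 5)^2*(y - 1)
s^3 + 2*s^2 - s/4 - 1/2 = (s - 1/2)*(s + 1/2)*(s + 2)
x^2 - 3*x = x*(x - 3)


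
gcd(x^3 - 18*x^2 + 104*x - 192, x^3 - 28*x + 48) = x - 4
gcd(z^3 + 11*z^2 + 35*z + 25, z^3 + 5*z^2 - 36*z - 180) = z + 5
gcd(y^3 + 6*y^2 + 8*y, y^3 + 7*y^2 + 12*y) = y^2 + 4*y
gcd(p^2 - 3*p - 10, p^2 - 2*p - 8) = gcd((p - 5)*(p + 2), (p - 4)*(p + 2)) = p + 2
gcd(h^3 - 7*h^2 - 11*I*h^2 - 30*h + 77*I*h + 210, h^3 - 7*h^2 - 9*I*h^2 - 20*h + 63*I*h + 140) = h^2 + h*(-7 - 5*I) + 35*I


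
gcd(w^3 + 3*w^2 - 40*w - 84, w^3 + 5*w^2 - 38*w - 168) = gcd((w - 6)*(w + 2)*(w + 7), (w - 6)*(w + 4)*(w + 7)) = w^2 + w - 42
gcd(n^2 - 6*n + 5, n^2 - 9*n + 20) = n - 5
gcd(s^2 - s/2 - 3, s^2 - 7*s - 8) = 1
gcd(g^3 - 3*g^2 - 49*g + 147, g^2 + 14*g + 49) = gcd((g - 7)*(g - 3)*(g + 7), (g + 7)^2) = g + 7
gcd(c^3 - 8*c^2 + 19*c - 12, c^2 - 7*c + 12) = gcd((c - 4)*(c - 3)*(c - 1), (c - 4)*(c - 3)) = c^2 - 7*c + 12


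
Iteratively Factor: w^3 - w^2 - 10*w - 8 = (w - 4)*(w^2 + 3*w + 2) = (w - 4)*(w + 2)*(w + 1)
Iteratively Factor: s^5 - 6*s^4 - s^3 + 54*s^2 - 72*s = (s - 2)*(s^4 - 4*s^3 - 9*s^2 + 36*s) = (s - 4)*(s - 2)*(s^3 - 9*s) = s*(s - 4)*(s - 2)*(s^2 - 9) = s*(s - 4)*(s - 2)*(s + 3)*(s - 3)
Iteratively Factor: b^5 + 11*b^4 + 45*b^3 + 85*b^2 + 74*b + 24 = (b + 4)*(b^4 + 7*b^3 + 17*b^2 + 17*b + 6) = (b + 2)*(b + 4)*(b^3 + 5*b^2 + 7*b + 3) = (b + 2)*(b + 3)*(b + 4)*(b^2 + 2*b + 1) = (b + 1)*(b + 2)*(b + 3)*(b + 4)*(b + 1)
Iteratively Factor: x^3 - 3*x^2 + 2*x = (x)*(x^2 - 3*x + 2) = x*(x - 2)*(x - 1)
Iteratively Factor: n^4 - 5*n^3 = (n - 5)*(n^3) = n*(n - 5)*(n^2) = n^2*(n - 5)*(n)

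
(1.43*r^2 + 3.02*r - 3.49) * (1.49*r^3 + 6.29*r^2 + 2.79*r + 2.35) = 2.1307*r^5 + 13.4945*r^4 + 17.7854*r^3 - 10.1658*r^2 - 2.6401*r - 8.2015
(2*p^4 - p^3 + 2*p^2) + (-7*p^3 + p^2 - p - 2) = 2*p^4 - 8*p^3 + 3*p^2 - p - 2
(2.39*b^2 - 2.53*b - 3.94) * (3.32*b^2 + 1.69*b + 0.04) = 7.9348*b^4 - 4.3605*b^3 - 17.2609*b^2 - 6.7598*b - 0.1576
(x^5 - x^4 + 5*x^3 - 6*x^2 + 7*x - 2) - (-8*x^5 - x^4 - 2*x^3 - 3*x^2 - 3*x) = 9*x^5 + 7*x^3 - 3*x^2 + 10*x - 2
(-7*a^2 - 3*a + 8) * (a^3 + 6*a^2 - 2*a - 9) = -7*a^5 - 45*a^4 + 4*a^3 + 117*a^2 + 11*a - 72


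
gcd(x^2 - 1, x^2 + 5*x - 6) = x - 1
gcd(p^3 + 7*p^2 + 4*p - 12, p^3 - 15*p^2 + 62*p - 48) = p - 1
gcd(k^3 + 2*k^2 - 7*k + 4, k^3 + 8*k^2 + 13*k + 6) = 1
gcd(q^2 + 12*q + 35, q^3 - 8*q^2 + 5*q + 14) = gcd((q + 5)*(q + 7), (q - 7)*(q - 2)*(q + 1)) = 1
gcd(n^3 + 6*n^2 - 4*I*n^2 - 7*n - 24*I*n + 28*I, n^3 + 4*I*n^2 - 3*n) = 1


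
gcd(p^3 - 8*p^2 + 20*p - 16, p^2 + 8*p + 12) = 1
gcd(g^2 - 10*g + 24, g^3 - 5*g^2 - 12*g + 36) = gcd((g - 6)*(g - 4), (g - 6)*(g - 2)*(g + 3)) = g - 6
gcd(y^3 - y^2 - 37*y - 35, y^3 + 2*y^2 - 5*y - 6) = y + 1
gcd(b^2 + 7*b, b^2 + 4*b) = b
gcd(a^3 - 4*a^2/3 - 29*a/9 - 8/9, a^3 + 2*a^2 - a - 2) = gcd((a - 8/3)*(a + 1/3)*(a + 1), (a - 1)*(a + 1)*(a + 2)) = a + 1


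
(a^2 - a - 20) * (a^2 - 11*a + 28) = a^4 - 12*a^3 + 19*a^2 + 192*a - 560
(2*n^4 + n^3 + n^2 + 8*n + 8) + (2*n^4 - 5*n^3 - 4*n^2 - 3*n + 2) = 4*n^4 - 4*n^3 - 3*n^2 + 5*n + 10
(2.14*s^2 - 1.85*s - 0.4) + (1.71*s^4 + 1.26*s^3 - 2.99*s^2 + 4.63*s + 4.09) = 1.71*s^4 + 1.26*s^3 - 0.85*s^2 + 2.78*s + 3.69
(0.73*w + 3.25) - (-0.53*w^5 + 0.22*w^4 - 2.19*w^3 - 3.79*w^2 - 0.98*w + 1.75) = 0.53*w^5 - 0.22*w^4 + 2.19*w^3 + 3.79*w^2 + 1.71*w + 1.5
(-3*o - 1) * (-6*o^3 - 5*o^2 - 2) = 18*o^4 + 21*o^3 + 5*o^2 + 6*o + 2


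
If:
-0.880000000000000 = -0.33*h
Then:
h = 2.67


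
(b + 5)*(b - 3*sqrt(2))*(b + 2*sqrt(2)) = b^3 - sqrt(2)*b^2 + 5*b^2 - 12*b - 5*sqrt(2)*b - 60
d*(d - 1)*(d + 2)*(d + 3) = d^4 + 4*d^3 + d^2 - 6*d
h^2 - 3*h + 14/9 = (h - 7/3)*(h - 2/3)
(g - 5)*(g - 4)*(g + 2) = g^3 - 7*g^2 + 2*g + 40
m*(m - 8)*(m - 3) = m^3 - 11*m^2 + 24*m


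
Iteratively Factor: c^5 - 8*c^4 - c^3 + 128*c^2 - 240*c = (c)*(c^4 - 8*c^3 - c^2 + 128*c - 240) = c*(c + 4)*(c^3 - 12*c^2 + 47*c - 60) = c*(c - 5)*(c + 4)*(c^2 - 7*c + 12) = c*(c - 5)*(c - 4)*(c + 4)*(c - 3)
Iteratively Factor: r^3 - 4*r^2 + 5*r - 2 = (r - 1)*(r^2 - 3*r + 2) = (r - 2)*(r - 1)*(r - 1)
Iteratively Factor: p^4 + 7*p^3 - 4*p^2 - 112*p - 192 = (p + 4)*(p^3 + 3*p^2 - 16*p - 48) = (p - 4)*(p + 4)*(p^2 + 7*p + 12) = (p - 4)*(p + 4)^2*(p + 3)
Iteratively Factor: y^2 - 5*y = (y - 5)*(y)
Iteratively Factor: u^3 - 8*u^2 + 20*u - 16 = (u - 4)*(u^2 - 4*u + 4) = (u - 4)*(u - 2)*(u - 2)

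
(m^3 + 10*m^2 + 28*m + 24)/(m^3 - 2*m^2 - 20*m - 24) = (m + 6)/(m - 6)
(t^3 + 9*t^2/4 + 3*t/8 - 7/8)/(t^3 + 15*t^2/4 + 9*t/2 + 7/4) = (t - 1/2)/(t + 1)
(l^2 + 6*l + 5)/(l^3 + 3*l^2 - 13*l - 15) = 1/(l - 3)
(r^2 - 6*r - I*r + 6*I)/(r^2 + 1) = (r - 6)/(r + I)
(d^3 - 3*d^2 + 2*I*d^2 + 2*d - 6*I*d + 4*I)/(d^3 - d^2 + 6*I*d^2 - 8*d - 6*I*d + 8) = (d - 2)/(d + 4*I)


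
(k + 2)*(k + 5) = k^2 + 7*k + 10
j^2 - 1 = (j - 1)*(j + 1)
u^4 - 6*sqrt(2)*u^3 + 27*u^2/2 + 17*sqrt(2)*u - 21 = (u - 7*sqrt(2)/2)*(u - 3*sqrt(2))*(u - sqrt(2)/2)*(u + sqrt(2))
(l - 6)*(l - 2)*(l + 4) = l^3 - 4*l^2 - 20*l + 48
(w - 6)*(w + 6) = w^2 - 36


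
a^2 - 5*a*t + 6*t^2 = (a - 3*t)*(a - 2*t)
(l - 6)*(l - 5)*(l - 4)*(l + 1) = l^4 - 14*l^3 + 59*l^2 - 46*l - 120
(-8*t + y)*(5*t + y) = -40*t^2 - 3*t*y + y^2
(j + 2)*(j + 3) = j^2 + 5*j + 6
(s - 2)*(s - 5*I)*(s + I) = s^3 - 2*s^2 - 4*I*s^2 + 5*s + 8*I*s - 10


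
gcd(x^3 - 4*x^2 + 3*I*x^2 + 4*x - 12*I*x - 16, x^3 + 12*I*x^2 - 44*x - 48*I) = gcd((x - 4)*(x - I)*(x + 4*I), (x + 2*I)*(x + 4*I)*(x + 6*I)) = x + 4*I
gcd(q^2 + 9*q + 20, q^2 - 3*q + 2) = 1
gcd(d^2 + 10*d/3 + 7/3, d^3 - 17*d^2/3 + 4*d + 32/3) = d + 1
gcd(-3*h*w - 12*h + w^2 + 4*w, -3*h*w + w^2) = -3*h + w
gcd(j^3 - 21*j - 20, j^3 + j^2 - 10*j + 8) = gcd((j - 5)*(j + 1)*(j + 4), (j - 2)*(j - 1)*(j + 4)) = j + 4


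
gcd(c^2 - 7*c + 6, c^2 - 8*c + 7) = c - 1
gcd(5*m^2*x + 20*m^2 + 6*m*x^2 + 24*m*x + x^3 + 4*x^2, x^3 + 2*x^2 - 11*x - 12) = x + 4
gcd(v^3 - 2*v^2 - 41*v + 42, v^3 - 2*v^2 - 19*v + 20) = v - 1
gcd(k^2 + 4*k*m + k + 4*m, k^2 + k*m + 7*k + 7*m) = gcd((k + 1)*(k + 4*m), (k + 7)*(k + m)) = 1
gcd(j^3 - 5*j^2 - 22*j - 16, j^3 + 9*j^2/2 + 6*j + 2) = j + 2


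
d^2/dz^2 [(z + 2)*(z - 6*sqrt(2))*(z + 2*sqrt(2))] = 6*z - 8*sqrt(2) + 4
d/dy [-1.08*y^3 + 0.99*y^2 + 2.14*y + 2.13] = -3.24*y^2 + 1.98*y + 2.14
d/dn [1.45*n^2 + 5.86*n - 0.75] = 2.9*n + 5.86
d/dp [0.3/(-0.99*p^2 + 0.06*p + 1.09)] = (0.594*p - 0.018)/(-0.99*p^2 + 0.06*p + 1.09)^2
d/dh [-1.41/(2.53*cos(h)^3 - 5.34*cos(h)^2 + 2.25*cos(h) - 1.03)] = (-10.7019*cos(h)^2 + 15.0588*cos(h) - 3.1725)*sin(h)/(2.53*cos(h)^3 - 5.34*cos(h)^2 + 2.25*cos(h) - 1.03)^2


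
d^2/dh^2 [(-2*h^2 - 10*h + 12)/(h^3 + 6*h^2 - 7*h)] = 4*(-h^3 - 18*h^2 - 126*h - 294)/(h^3*(h^3 + 21*h^2 + 147*h + 343))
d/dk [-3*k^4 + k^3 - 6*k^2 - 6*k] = -12*k^3 + 3*k^2 - 12*k - 6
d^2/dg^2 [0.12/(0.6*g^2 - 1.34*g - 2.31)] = (0.0864*g^2 - 0.19296*g - 0.12*(1.2*g - 1.34)*(2.4*g - 2.68) - 0.33264)/(-0.6*g^2 + 1.34*g + 2.31)^3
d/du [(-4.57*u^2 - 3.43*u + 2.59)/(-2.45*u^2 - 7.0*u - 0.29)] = (23.5865*u^2 + 15.3416*u + 19.1247)/(6.0025*u^4 + 34.3*u^3 + 50.421*u^2 + 4.06*u + 0.0841)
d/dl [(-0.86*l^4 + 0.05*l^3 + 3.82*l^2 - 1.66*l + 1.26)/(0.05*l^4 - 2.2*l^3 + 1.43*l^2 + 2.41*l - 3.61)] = (1.8895*l^6 - 2.8416*l^5 + 2.5067*l^4 + 5.1034*l^3 + 19.3545*l^2 - 31.184*l + 2.956)/(0.0025*l^8 - 0.22*l^7 + 4.983*l^6 - 6.051*l^5 - 8.9201*l^4 + 22.7766*l^3 - 4.5165*l^2 - 17.4002*l + 13.0321)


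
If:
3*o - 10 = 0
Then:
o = 10/3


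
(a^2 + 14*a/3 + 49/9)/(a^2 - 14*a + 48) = (9*a^2 + 42*a + 49)/(9*(a^2 - 14*a + 48))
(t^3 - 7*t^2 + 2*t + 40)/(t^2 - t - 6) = (t^2 - 9*t + 20)/(t - 3)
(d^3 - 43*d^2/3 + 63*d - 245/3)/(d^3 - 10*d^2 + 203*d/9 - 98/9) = 3*(d - 5)/(3*d - 2)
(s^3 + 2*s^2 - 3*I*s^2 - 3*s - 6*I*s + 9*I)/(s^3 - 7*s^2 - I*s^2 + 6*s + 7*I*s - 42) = (s^2 + 2*s - 3)/(s^2 + s*(-7 + 2*I) - 14*I)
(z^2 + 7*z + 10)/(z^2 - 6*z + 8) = (z^2 + 7*z + 10)/(z^2 - 6*z + 8)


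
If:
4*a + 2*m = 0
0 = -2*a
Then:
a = 0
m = 0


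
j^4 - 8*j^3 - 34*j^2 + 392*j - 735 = (j - 7)*(j - 5)*(j - 3)*(j + 7)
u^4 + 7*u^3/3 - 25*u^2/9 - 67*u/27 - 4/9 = (u - 4/3)*(u + 1/3)^2*(u + 3)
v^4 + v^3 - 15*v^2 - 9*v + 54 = (v - 3)*(v - 2)*(v + 3)^2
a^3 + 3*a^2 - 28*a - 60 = (a - 5)*(a + 2)*(a + 6)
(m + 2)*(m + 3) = m^2 + 5*m + 6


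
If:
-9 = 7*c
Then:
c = -9/7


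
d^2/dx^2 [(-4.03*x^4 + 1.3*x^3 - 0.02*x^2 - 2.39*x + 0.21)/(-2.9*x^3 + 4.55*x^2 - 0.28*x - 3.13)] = (-1.13686837721616e-13*x^8 + 2.27373675443232e-13*x^7 + 126.346829999999*x^6 - 123.35418*x^5 - 411.369498*x^4 + 156.199722*x^3 + 181.214514*x^2 + 140.84955*x - 9.811674)/(24.389*x^9 - 114.7965*x^8 + 187.17615*x^7 - 37.394075*x^6 - 229.72992*x^5 + 208.575675*x^4 + 61.329262*x^3 - 132.991509*x^2 + 8.229396*x + 30.664297)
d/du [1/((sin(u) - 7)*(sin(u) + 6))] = (-sin(2*u) + cos(u))/((sin(u) - 7)^2*(sin(u) + 6)^2)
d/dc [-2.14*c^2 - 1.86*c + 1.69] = -4.28*c - 1.86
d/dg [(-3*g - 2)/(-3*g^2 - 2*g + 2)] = (-9*g^2 - 12*g - 10)/(9*g^4 + 12*g^3 - 8*g^2 - 8*g + 4)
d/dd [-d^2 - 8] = -2*d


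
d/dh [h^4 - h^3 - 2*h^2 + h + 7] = 4*h^3 - 3*h^2 - 4*h + 1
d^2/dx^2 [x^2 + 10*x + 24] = 2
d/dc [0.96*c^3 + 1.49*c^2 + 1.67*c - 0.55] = 2.88*c^2 + 2.98*c + 1.67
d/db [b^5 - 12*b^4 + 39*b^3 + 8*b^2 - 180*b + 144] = 5*b^4 - 48*b^3 + 117*b^2 + 16*b - 180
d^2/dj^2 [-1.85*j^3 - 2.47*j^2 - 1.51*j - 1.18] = -11.1*j - 4.94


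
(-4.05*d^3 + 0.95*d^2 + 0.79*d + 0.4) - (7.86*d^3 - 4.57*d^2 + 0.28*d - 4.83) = -11.91*d^3 + 5.52*d^2 + 0.51*d + 5.23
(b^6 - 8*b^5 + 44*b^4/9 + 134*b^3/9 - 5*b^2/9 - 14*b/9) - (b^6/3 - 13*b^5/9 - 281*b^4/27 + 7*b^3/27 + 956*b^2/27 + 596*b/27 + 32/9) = 2*b^6/3 - 59*b^5/9 + 413*b^4/27 + 395*b^3/27 - 971*b^2/27 - 638*b/27 - 32/9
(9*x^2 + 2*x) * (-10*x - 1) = -90*x^3 - 29*x^2 - 2*x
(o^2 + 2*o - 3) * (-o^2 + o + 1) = -o^4 - o^3 + 6*o^2 - o - 3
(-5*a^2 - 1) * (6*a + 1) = -30*a^3 - 5*a^2 - 6*a - 1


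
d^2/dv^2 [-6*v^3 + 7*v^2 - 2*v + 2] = 14 - 36*v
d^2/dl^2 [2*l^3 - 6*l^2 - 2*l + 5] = 12*l - 12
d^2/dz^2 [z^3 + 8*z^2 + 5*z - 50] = 6*z + 16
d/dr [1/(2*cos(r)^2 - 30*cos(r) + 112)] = (2*cos(r) - 15)*sin(r)/(2*(cos(r)^2 - 15*cos(r) + 56)^2)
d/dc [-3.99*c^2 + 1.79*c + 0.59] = 1.79 - 7.98*c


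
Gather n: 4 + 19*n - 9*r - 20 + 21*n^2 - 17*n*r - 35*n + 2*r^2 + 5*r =21*n^2 + n*(-17*r - 16) + 2*r^2 - 4*r - 16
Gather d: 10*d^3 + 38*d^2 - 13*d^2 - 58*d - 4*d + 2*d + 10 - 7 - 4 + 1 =10*d^3 + 25*d^2 - 60*d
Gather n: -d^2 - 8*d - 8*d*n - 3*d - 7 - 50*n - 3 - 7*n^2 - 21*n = -d^2 - 11*d - 7*n^2 + n*(-8*d - 71) - 10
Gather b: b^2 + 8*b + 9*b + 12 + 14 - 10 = b^2 + 17*b + 16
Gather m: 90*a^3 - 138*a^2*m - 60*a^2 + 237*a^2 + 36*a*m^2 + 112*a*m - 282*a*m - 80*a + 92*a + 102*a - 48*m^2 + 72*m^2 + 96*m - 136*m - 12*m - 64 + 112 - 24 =90*a^3 + 177*a^2 + 114*a + m^2*(36*a + 24) + m*(-138*a^2 - 170*a - 52) + 24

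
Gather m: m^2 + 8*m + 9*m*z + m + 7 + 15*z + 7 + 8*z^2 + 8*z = m^2 + m*(9*z + 9) + 8*z^2 + 23*z + 14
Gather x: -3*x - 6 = -3*x - 6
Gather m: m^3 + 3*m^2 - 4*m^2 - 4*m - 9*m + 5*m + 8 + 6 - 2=m^3 - m^2 - 8*m + 12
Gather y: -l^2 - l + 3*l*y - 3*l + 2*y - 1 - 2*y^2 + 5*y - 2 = -l^2 - 4*l - 2*y^2 + y*(3*l + 7) - 3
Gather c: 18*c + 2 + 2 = 18*c + 4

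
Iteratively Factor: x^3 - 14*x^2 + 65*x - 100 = (x - 4)*(x^2 - 10*x + 25) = (x - 5)*(x - 4)*(x - 5)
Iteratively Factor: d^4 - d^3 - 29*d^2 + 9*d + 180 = (d + 4)*(d^3 - 5*d^2 - 9*d + 45) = (d + 3)*(d + 4)*(d^2 - 8*d + 15) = (d - 3)*(d + 3)*(d + 4)*(d - 5)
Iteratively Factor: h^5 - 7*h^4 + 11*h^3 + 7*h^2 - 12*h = (h)*(h^4 - 7*h^3 + 11*h^2 + 7*h - 12) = h*(h - 3)*(h^3 - 4*h^2 - h + 4) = h*(h - 4)*(h - 3)*(h^2 - 1) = h*(h - 4)*(h - 3)*(h + 1)*(h - 1)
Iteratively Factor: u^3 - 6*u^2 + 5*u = (u - 5)*(u^2 - u) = u*(u - 5)*(u - 1)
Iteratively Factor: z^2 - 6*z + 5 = (z - 5)*(z - 1)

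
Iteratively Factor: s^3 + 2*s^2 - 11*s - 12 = (s + 1)*(s^2 + s - 12) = (s - 3)*(s + 1)*(s + 4)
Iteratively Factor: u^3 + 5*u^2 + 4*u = (u + 1)*(u^2 + 4*u) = u*(u + 1)*(u + 4)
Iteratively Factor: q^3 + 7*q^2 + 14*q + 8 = (q + 1)*(q^2 + 6*q + 8) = (q + 1)*(q + 4)*(q + 2)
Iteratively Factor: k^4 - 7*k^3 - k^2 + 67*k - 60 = (k + 3)*(k^3 - 10*k^2 + 29*k - 20) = (k - 5)*(k + 3)*(k^2 - 5*k + 4) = (k - 5)*(k - 4)*(k + 3)*(k - 1)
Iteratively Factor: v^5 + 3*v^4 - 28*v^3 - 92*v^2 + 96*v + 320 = (v - 2)*(v^4 + 5*v^3 - 18*v^2 - 128*v - 160) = (v - 2)*(v + 2)*(v^3 + 3*v^2 - 24*v - 80) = (v - 5)*(v - 2)*(v + 2)*(v^2 + 8*v + 16) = (v - 5)*(v - 2)*(v + 2)*(v + 4)*(v + 4)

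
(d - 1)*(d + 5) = d^2 + 4*d - 5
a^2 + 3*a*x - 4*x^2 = (a - x)*(a + 4*x)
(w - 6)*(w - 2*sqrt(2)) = w^2 - 6*w - 2*sqrt(2)*w + 12*sqrt(2)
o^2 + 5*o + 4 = (o + 1)*(o + 4)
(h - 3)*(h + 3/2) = h^2 - 3*h/2 - 9/2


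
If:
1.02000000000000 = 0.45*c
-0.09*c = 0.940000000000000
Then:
No Solution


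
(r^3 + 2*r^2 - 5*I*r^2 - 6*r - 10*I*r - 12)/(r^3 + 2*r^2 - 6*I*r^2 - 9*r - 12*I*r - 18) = (r - 2*I)/(r - 3*I)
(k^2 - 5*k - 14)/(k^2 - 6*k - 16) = (k - 7)/(k - 8)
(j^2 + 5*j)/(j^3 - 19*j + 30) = j/(j^2 - 5*j + 6)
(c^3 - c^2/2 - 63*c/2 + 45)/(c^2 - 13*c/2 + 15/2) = c + 6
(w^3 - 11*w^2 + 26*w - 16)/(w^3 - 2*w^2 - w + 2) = (w - 8)/(w + 1)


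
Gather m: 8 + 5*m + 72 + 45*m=50*m + 80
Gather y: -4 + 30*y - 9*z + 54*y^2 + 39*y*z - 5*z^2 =54*y^2 + y*(39*z + 30) - 5*z^2 - 9*z - 4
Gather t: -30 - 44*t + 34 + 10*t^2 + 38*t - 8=10*t^2 - 6*t - 4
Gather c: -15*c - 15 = -15*c - 15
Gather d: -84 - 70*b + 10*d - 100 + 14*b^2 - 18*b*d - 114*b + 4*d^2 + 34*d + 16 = 14*b^2 - 184*b + 4*d^2 + d*(44 - 18*b) - 168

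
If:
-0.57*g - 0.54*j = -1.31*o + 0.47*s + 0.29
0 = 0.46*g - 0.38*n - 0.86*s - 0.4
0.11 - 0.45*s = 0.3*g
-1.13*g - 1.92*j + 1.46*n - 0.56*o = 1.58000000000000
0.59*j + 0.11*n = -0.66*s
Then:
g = 1.87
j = 0.47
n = 3.49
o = 0.87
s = -1.00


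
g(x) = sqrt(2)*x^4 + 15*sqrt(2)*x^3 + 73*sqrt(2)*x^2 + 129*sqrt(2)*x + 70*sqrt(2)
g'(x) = 4*sqrt(2)*x^3 + 45*sqrt(2)*x^2 + 146*sqrt(2)*x + 129*sqrt(2)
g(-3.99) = 25.58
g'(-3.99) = 12.42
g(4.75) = 6288.24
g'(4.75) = 3205.32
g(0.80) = 322.45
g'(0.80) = 391.24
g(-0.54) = 27.36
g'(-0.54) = 88.60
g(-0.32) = 50.51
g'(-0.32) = 122.69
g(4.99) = 7092.57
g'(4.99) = 3500.25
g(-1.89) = -2.20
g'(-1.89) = -18.67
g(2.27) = 1330.78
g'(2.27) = 1045.23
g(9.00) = 34846.22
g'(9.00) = 11319.37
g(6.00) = 11325.02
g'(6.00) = 4934.19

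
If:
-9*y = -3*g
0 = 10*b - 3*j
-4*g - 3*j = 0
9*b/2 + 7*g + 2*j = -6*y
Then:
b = 0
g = 0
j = 0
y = 0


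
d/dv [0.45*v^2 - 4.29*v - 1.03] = 0.9*v - 4.29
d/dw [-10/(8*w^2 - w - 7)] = 10*(16*w - 1)/(-8*w^2 + w + 7)^2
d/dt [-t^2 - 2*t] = -2*t - 2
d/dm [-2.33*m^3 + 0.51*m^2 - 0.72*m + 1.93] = -6.99*m^2 + 1.02*m - 0.72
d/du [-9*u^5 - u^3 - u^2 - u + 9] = -45*u^4 - 3*u^2 - 2*u - 1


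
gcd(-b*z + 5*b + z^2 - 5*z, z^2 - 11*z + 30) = z - 5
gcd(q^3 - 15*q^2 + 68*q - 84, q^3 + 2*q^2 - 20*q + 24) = q - 2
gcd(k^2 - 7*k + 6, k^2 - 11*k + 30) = k - 6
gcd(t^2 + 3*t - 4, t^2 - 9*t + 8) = t - 1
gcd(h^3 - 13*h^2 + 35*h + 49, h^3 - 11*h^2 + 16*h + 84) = h - 7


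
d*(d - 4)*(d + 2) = d^3 - 2*d^2 - 8*d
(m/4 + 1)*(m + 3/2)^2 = m^3/4 + 7*m^2/4 + 57*m/16 + 9/4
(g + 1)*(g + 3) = g^2 + 4*g + 3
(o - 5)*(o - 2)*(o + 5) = o^3 - 2*o^2 - 25*o + 50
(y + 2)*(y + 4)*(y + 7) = y^3 + 13*y^2 + 50*y + 56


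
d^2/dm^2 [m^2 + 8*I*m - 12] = 2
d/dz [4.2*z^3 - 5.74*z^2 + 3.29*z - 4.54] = 12.6*z^2 - 11.48*z + 3.29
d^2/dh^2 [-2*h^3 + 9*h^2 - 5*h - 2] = 18 - 12*h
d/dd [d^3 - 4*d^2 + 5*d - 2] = 3*d^2 - 8*d + 5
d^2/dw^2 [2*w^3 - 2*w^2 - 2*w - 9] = 12*w - 4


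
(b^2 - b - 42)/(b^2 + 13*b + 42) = (b - 7)/(b + 7)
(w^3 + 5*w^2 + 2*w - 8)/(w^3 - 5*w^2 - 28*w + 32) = (w + 2)/(w - 8)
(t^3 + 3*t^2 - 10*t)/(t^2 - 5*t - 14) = t*(-t^2 - 3*t + 10)/(-t^2 + 5*t + 14)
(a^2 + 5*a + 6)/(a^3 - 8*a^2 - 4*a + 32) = (a + 3)/(a^2 - 10*a + 16)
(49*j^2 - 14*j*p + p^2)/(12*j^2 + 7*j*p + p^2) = (49*j^2 - 14*j*p + p^2)/(12*j^2 + 7*j*p + p^2)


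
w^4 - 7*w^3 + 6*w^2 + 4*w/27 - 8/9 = (w - 6)*(w - 2/3)^2*(w + 1/3)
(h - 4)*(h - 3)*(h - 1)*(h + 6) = h^4 - 2*h^3 - 29*h^2 + 102*h - 72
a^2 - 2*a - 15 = (a - 5)*(a + 3)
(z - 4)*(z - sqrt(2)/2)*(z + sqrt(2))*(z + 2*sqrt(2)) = z^4 - 4*z^3 + 5*sqrt(2)*z^3/2 - 10*sqrt(2)*z^2 + z^2 - 4*z - 2*sqrt(2)*z + 8*sqrt(2)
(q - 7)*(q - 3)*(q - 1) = q^3 - 11*q^2 + 31*q - 21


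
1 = 1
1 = 1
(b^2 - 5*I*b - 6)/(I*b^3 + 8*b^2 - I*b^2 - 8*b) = (b^2 - 5*I*b - 6)/(b*(I*b^2 + 8*b - I*b - 8))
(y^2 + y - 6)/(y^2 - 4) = (y + 3)/(y + 2)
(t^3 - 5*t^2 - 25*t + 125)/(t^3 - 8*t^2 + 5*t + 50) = (t + 5)/(t + 2)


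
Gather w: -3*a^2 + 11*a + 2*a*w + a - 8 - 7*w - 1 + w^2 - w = -3*a^2 + 12*a + w^2 + w*(2*a - 8) - 9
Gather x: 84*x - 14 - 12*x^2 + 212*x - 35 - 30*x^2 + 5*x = -42*x^2 + 301*x - 49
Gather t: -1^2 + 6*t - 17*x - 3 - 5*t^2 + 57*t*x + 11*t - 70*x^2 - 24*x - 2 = -5*t^2 + t*(57*x + 17) - 70*x^2 - 41*x - 6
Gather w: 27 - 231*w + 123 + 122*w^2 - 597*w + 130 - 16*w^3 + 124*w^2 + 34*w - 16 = -16*w^3 + 246*w^2 - 794*w + 264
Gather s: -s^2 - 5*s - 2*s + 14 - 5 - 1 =-s^2 - 7*s + 8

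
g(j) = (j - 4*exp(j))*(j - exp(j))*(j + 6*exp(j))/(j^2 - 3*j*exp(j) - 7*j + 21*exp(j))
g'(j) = (1 - 4*exp(j))*(j - exp(j))*(j + 6*exp(j))/(j^2 - 3*j*exp(j) - 7*j + 21*exp(j)) + (1 - exp(j))*(j - 4*exp(j))*(j + 6*exp(j))/(j^2 - 3*j*exp(j) - 7*j + 21*exp(j)) + (j - 4*exp(j))*(j - exp(j))*(j + 6*exp(j))*(3*j*exp(j) - 2*j - 18*exp(j) + 7)/(j^2 - 3*j*exp(j) - 7*j + 21*exp(j))^2 + (j - 4*exp(j))*(j - exp(j))*(6*exp(j) + 1)/(j^2 - 3*j*exp(j) - 7*j + 21*exp(j))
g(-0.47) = 0.61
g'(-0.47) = 0.84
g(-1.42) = 0.01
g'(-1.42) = 0.54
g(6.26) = 2932901.29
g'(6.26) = 9851645.96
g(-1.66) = -0.12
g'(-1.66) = 0.52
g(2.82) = 467.53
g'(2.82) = 1094.98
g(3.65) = 3276.81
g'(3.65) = 7724.20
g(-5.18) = -2.19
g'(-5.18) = 0.68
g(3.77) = 4349.66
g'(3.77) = 10280.16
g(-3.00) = -0.84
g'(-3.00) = 0.56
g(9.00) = -262421025.77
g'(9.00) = -393826132.70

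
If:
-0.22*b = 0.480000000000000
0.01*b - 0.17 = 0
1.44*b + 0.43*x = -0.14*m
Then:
No Solution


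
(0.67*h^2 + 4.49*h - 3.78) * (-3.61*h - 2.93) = -2.4187*h^3 - 18.172*h^2 + 0.490099999999998*h + 11.0754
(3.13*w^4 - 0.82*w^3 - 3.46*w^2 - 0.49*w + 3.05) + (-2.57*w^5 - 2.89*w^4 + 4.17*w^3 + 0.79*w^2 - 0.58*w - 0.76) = -2.57*w^5 + 0.24*w^4 + 3.35*w^3 - 2.67*w^2 - 1.07*w + 2.29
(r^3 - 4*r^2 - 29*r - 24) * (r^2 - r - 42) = r^5 - 5*r^4 - 67*r^3 + 173*r^2 + 1242*r + 1008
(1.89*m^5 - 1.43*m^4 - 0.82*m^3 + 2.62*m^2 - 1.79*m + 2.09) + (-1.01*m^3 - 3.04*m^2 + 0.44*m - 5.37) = 1.89*m^5 - 1.43*m^4 - 1.83*m^3 - 0.42*m^2 - 1.35*m - 3.28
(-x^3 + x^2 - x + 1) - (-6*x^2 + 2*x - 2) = -x^3 + 7*x^2 - 3*x + 3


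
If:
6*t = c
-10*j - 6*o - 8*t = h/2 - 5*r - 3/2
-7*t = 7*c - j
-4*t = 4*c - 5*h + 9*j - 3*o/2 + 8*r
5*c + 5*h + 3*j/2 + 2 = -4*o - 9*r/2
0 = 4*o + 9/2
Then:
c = 100251/1474520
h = 993859/1474520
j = 1637433/2949040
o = -9/8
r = -1338811/2949040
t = 33417/2949040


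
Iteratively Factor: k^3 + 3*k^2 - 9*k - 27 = (k + 3)*(k^2 - 9) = (k + 3)^2*(k - 3)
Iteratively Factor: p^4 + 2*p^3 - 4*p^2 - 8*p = (p + 2)*(p^3 - 4*p) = p*(p + 2)*(p^2 - 4) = p*(p + 2)^2*(p - 2)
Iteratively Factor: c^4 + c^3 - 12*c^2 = (c)*(c^3 + c^2 - 12*c) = c*(c + 4)*(c^2 - 3*c) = c*(c - 3)*(c + 4)*(c)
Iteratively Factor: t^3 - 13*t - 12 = (t + 1)*(t^2 - t - 12) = (t - 4)*(t + 1)*(t + 3)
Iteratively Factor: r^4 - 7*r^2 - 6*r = (r + 2)*(r^3 - 2*r^2 - 3*r) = (r - 3)*(r + 2)*(r^2 + r) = r*(r - 3)*(r + 2)*(r + 1)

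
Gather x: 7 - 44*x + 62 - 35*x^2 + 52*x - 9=-35*x^2 + 8*x + 60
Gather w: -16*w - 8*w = -24*w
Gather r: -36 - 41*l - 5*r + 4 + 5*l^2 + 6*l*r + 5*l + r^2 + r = 5*l^2 - 36*l + r^2 + r*(6*l - 4) - 32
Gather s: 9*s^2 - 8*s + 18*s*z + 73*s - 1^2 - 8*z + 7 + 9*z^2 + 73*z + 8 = 9*s^2 + s*(18*z + 65) + 9*z^2 + 65*z + 14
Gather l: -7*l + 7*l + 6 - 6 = 0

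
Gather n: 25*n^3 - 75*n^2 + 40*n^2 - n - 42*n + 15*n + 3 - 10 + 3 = 25*n^3 - 35*n^2 - 28*n - 4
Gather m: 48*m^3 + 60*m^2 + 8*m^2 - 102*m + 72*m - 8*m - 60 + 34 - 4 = 48*m^3 + 68*m^2 - 38*m - 30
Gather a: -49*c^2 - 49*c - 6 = -49*c^2 - 49*c - 6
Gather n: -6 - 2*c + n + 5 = -2*c + n - 1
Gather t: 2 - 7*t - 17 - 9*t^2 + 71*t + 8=-9*t^2 + 64*t - 7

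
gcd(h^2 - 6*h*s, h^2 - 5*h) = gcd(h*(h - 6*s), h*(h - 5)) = h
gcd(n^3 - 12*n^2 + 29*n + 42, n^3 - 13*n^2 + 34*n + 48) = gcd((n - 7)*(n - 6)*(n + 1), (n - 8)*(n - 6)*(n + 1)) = n^2 - 5*n - 6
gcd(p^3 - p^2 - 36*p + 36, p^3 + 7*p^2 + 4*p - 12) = p^2 + 5*p - 6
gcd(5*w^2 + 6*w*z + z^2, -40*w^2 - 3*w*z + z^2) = 5*w + z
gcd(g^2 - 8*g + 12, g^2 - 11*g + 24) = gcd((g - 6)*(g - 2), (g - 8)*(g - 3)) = 1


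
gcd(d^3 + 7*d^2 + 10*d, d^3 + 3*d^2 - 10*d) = d^2 + 5*d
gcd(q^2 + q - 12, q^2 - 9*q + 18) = q - 3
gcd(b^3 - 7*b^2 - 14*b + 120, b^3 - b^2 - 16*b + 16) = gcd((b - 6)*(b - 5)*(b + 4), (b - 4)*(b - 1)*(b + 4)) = b + 4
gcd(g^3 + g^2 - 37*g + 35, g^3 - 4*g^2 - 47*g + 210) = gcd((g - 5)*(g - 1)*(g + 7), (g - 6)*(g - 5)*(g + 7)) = g^2 + 2*g - 35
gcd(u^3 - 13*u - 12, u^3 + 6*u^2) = 1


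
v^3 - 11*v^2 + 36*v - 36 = (v - 6)*(v - 3)*(v - 2)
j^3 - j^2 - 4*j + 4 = (j - 2)*(j - 1)*(j + 2)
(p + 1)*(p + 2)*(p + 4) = p^3 + 7*p^2 + 14*p + 8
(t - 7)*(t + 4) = t^2 - 3*t - 28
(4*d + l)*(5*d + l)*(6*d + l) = 120*d^3 + 74*d^2*l + 15*d*l^2 + l^3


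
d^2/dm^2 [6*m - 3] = 0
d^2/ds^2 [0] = 0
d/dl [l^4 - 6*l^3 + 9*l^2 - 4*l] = 4*l^3 - 18*l^2 + 18*l - 4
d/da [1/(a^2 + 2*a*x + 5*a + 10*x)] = (-2*a - 2*x - 5)/(a^2 + 2*a*x + 5*a + 10*x)^2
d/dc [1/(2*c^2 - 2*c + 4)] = (1/2 - c)/(c^2 - c + 2)^2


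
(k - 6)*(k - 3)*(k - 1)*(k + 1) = k^4 - 9*k^3 + 17*k^2 + 9*k - 18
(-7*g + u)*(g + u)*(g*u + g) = -7*g^3*u - 7*g^3 - 6*g^2*u^2 - 6*g^2*u + g*u^3 + g*u^2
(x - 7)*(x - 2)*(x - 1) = x^3 - 10*x^2 + 23*x - 14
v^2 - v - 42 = (v - 7)*(v + 6)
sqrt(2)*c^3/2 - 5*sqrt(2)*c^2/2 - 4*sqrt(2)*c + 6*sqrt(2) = (c - 6)*(c - 1)*(sqrt(2)*c/2 + sqrt(2))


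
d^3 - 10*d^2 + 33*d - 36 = (d - 4)*(d - 3)^2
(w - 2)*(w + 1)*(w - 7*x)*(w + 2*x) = w^4 - 5*w^3*x - w^3 - 14*w^2*x^2 + 5*w^2*x - 2*w^2 + 14*w*x^2 + 10*w*x + 28*x^2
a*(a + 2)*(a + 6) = a^3 + 8*a^2 + 12*a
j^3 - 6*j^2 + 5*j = j*(j - 5)*(j - 1)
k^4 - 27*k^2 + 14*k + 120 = (k - 4)*(k - 3)*(k + 2)*(k + 5)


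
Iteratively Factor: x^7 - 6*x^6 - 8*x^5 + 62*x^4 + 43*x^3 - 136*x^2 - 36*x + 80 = (x - 1)*(x^6 - 5*x^5 - 13*x^4 + 49*x^3 + 92*x^2 - 44*x - 80) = (x - 1)^2*(x^5 - 4*x^4 - 17*x^3 + 32*x^2 + 124*x + 80) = (x - 1)^2*(x + 1)*(x^4 - 5*x^3 - 12*x^2 + 44*x + 80) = (x - 1)^2*(x + 1)*(x + 2)*(x^3 - 7*x^2 + 2*x + 40) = (x - 1)^2*(x + 1)*(x + 2)^2*(x^2 - 9*x + 20) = (x - 5)*(x - 1)^2*(x + 1)*(x + 2)^2*(x - 4)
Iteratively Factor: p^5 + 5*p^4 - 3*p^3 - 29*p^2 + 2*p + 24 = (p + 4)*(p^4 + p^3 - 7*p^2 - p + 6) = (p + 1)*(p + 4)*(p^3 - 7*p + 6) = (p - 2)*(p + 1)*(p + 4)*(p^2 + 2*p - 3) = (p - 2)*(p + 1)*(p + 3)*(p + 4)*(p - 1)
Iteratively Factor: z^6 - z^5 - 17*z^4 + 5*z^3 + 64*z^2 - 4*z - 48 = (z + 1)*(z^5 - 2*z^4 - 15*z^3 + 20*z^2 + 44*z - 48) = (z - 1)*(z + 1)*(z^4 - z^3 - 16*z^2 + 4*z + 48) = (z - 1)*(z + 1)*(z + 3)*(z^3 - 4*z^2 - 4*z + 16) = (z - 1)*(z + 1)*(z + 2)*(z + 3)*(z^2 - 6*z + 8) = (z - 4)*(z - 1)*(z + 1)*(z + 2)*(z + 3)*(z - 2)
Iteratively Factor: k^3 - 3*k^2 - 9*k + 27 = (k - 3)*(k^2 - 9) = (k - 3)*(k + 3)*(k - 3)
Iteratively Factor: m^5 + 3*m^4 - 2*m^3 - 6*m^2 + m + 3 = (m + 1)*(m^4 + 2*m^3 - 4*m^2 - 2*m + 3) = (m - 1)*(m + 1)*(m^3 + 3*m^2 - m - 3) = (m - 1)*(m + 1)^2*(m^2 + 2*m - 3) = (m - 1)^2*(m + 1)^2*(m + 3)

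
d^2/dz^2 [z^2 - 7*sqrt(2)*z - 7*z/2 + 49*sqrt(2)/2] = 2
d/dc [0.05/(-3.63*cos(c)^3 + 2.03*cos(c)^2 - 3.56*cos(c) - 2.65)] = (-0.5445*cos(c)^2 + 0.203*cos(c) - 0.178)*sin(c)/(3.63*cos(c)^3 - 2.03*cos(c)^2 + 3.56*cos(c) + 2.65)^2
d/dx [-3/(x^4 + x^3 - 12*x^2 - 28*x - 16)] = 3*(4*x^3 + 3*x^2 - 24*x - 28)/(-x^4 - x^3 + 12*x^2 + 28*x + 16)^2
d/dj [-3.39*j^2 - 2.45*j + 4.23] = -6.78*j - 2.45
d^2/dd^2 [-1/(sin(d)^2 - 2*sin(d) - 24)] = 2*(2*sin(d)^4 - 3*sin(d)^3 + 47*sin(d)^2 - 18*sin(d) - 28)/((sin(d) - 6)^3*(sin(d) + 4)^3)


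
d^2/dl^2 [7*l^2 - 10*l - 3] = 14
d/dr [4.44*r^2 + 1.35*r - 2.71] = 8.88*r + 1.35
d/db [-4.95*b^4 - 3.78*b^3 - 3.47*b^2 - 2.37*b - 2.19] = -19.8*b^3 - 11.34*b^2 - 6.94*b - 2.37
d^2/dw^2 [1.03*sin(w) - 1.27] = -1.03*sin(w)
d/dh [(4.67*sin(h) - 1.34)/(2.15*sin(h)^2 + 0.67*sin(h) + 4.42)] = (-10.0405*sin(h)^2 + 5.762*sin(h) + 21.5392)*cos(h)/(4.6225*sin(h)^4 + 2.881*sin(h)^3 + 19.4549*sin(h)^2 + 5.9228*sin(h) + 19.5364)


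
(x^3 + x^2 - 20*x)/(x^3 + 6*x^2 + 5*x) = (x - 4)/(x + 1)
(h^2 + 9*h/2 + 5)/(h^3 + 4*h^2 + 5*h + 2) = (h + 5/2)/(h^2 + 2*h + 1)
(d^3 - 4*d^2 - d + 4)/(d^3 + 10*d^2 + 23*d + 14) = (d^2 - 5*d + 4)/(d^2 + 9*d + 14)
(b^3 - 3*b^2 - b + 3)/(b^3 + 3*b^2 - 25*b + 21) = (b + 1)/(b + 7)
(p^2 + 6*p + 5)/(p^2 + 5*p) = (p + 1)/p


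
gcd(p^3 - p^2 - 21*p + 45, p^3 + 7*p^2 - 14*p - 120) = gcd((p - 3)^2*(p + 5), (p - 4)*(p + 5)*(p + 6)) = p + 5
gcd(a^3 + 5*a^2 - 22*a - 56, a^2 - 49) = a + 7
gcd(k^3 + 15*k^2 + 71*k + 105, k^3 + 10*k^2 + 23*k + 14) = k + 7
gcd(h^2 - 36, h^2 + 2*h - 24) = h + 6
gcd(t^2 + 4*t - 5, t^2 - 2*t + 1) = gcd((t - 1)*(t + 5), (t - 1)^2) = t - 1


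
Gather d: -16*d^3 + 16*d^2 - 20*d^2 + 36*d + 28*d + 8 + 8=-16*d^3 - 4*d^2 + 64*d + 16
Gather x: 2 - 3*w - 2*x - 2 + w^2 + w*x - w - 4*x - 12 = w^2 - 4*w + x*(w - 6) - 12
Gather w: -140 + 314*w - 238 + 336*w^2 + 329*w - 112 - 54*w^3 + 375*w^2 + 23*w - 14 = -54*w^3 + 711*w^2 + 666*w - 504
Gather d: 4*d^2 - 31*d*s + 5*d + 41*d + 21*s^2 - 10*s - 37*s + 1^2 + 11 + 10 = 4*d^2 + d*(46 - 31*s) + 21*s^2 - 47*s + 22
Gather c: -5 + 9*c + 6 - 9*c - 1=0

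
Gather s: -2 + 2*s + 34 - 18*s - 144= -16*s - 112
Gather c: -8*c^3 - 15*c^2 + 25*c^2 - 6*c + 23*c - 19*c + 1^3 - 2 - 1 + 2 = -8*c^3 + 10*c^2 - 2*c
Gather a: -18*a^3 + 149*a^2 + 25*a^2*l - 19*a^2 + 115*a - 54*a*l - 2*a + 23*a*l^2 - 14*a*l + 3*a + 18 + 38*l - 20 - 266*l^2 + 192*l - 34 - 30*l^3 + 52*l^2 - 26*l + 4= -18*a^3 + a^2*(25*l + 130) + a*(23*l^2 - 68*l + 116) - 30*l^3 - 214*l^2 + 204*l - 32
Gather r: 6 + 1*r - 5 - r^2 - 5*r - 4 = -r^2 - 4*r - 3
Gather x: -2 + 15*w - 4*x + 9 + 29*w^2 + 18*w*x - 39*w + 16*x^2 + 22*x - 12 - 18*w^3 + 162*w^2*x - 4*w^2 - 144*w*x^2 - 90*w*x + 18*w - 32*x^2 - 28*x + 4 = -18*w^3 + 25*w^2 - 6*w + x^2*(-144*w - 16) + x*(162*w^2 - 72*w - 10) - 1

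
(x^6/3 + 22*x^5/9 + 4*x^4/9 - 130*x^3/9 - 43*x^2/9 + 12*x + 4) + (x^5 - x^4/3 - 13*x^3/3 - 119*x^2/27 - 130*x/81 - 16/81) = x^6/3 + 31*x^5/9 + x^4/9 - 169*x^3/9 - 248*x^2/27 + 842*x/81 + 308/81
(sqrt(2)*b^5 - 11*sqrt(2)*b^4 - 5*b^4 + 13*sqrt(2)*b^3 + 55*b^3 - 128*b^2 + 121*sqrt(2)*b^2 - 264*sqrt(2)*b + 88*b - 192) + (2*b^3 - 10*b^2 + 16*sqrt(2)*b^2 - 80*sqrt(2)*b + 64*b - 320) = sqrt(2)*b^5 - 11*sqrt(2)*b^4 - 5*b^4 + 13*sqrt(2)*b^3 + 57*b^3 - 138*b^2 + 137*sqrt(2)*b^2 - 344*sqrt(2)*b + 152*b - 512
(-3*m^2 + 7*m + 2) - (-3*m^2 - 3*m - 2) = 10*m + 4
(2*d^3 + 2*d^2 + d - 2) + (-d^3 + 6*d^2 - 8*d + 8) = d^3 + 8*d^2 - 7*d + 6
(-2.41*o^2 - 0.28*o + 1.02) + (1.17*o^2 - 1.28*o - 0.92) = -1.24*o^2 - 1.56*o + 0.1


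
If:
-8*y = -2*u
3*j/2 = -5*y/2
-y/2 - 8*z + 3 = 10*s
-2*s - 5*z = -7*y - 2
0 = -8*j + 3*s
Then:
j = -30/1667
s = -80/1667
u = 72/1667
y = 18/1667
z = 724/1667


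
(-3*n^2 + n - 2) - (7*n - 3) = -3*n^2 - 6*n + 1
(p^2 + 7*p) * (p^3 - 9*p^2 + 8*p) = p^5 - 2*p^4 - 55*p^3 + 56*p^2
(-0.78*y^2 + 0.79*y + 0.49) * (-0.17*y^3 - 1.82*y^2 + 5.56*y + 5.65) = 0.1326*y^5 + 1.2853*y^4 - 5.8579*y^3 - 0.9064*y^2 + 7.1879*y + 2.7685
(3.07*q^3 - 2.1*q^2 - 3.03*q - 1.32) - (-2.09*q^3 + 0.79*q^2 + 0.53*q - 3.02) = 5.16*q^3 - 2.89*q^2 - 3.56*q + 1.7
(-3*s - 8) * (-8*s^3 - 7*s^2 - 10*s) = 24*s^4 + 85*s^3 + 86*s^2 + 80*s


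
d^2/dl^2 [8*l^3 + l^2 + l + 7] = 48*l + 2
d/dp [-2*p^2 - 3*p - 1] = -4*p - 3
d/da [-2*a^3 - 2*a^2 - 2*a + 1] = -6*a^2 - 4*a - 2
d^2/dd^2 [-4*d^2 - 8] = -8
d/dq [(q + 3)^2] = 2*q + 6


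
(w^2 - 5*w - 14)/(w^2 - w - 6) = (w - 7)/(w - 3)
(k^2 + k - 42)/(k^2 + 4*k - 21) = (k - 6)/(k - 3)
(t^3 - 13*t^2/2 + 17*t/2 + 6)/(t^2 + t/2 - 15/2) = (2*t^3 - 13*t^2 + 17*t + 12)/(2*t^2 + t - 15)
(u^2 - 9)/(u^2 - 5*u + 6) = (u + 3)/(u - 2)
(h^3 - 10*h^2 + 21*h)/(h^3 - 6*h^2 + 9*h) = (h - 7)/(h - 3)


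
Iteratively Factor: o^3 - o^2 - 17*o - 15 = (o + 1)*(o^2 - 2*o - 15) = (o + 1)*(o + 3)*(o - 5)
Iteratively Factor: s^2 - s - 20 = (s - 5)*(s + 4)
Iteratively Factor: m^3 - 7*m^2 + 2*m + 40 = (m - 5)*(m^2 - 2*m - 8) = (m - 5)*(m + 2)*(m - 4)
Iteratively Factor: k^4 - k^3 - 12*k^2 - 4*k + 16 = (k - 4)*(k^3 + 3*k^2 - 4) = (k - 4)*(k + 2)*(k^2 + k - 2) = (k - 4)*(k + 2)^2*(k - 1)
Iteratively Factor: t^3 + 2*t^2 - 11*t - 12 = (t + 4)*(t^2 - 2*t - 3) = (t - 3)*(t + 4)*(t + 1)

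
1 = 1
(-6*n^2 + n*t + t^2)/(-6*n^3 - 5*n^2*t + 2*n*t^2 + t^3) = 1/(n + t)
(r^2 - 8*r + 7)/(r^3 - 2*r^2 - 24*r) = (-r^2 + 8*r - 7)/(r*(-r^2 + 2*r + 24))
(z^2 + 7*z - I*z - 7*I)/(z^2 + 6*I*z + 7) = (z + 7)/(z + 7*I)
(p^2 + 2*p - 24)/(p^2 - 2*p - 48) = (p - 4)/(p - 8)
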